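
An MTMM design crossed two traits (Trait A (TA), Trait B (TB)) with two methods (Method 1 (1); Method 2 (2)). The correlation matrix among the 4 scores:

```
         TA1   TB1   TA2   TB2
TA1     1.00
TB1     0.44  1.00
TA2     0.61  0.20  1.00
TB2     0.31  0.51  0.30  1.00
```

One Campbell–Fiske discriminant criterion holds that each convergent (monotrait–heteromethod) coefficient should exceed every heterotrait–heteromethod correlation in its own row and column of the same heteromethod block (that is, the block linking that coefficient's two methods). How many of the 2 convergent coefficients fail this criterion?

0

Convergent coefficients and their comparison sets:
TA (methods 1·2): 0.61 vs {0.31, 0.20} → pass.
TB (methods 1·2): 0.51 vs {0.20, 0.31} → pass.
0 of 2 fail.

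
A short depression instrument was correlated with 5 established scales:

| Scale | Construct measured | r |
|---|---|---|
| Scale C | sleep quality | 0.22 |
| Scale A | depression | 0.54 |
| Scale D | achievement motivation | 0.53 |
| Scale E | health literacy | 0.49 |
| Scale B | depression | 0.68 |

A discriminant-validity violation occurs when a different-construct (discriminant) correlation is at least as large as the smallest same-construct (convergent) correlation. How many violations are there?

0

Convergent (same construct = depression): Scale A, Scale B.
Smallest convergent = 0.54. Discriminant values: 0.22, 0.53, 0.49; count ≥ 0.54 → 0.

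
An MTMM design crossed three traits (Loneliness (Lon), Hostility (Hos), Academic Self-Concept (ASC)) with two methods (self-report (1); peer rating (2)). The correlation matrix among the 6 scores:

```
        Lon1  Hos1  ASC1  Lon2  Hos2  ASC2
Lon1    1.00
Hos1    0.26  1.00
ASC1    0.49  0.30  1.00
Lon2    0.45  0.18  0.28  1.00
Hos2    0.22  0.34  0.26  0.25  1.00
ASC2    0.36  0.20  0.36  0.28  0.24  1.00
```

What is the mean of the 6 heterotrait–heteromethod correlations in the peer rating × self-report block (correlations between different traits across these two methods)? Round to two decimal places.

0.25

HTHM values (method 2 × method 1): 0.18, 0.28, 0.22, 0.26, 0.36, 0.20; mean = 1.50/6 = 0.25.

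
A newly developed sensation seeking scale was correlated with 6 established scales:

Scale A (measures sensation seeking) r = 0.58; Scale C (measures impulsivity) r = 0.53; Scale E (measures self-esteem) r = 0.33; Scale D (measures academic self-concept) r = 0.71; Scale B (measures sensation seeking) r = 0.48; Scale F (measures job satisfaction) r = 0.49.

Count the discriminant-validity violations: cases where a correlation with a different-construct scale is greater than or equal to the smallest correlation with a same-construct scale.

3

Convergent (same construct = sensation seeking): Scale A, Scale B.
Smallest convergent = 0.48. Discriminant values: 0.53, 0.33, 0.71, 0.49; count ≥ 0.48 → 3.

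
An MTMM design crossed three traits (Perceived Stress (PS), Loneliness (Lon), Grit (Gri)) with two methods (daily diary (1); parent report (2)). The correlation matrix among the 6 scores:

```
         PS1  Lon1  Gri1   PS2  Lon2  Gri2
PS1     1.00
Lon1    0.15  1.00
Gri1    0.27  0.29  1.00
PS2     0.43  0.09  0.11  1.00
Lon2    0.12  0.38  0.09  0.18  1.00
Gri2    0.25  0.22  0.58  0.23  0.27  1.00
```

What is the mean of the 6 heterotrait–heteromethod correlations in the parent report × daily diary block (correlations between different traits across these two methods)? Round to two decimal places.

0.15

HTHM values (method 2 × method 1): 0.09, 0.11, 0.12, 0.09, 0.25, 0.22; mean = 0.88/6 = 0.15.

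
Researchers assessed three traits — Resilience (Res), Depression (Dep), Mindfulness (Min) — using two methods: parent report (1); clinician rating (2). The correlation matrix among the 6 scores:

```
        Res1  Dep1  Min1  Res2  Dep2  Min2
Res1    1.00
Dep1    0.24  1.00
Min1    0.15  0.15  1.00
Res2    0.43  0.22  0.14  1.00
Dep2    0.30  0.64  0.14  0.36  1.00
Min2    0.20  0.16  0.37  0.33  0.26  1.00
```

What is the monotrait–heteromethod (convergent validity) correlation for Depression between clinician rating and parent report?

0.64

Same trait (Dep), different methods: r(Dep2, Dep1) = 0.64.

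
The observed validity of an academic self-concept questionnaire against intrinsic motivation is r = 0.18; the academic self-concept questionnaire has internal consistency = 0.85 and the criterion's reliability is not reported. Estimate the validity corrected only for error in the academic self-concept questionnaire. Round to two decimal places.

0.20

Single correction: r_c = r_obs / √r_xx = 0.18 / √0.85 = 0.18 / 0.9220 ≈ 0.20.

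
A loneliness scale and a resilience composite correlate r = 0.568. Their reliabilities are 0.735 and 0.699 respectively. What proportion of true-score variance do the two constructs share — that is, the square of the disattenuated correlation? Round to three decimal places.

Disattenuated r = 0.568 / √(0.735 × 0.699) = 0.568 / 0.7168 = 0.7924.
Shared true-score variance = 0.7924² = 0.6279 ≈ 0.628.

0.628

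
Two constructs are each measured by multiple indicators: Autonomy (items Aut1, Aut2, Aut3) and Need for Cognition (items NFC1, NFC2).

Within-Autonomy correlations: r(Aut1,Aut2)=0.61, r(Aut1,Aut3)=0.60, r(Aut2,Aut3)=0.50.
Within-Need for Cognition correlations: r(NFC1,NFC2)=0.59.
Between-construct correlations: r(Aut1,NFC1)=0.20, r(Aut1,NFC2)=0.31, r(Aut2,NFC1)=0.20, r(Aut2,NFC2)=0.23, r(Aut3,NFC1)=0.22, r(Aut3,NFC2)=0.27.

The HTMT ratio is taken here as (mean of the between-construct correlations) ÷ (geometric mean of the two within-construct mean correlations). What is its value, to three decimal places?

0.411

Mean between = 1.43/6 = 0.2383.
Mean within-Aut = 1.71/3 = 0.5700; mean within-NFC = 0.59/1 = 0.5900.
Geometric mean = √(0.5700 × 0.5900) = 0.5799.
HTMT = 0.2383 / 0.5799 = 0.411.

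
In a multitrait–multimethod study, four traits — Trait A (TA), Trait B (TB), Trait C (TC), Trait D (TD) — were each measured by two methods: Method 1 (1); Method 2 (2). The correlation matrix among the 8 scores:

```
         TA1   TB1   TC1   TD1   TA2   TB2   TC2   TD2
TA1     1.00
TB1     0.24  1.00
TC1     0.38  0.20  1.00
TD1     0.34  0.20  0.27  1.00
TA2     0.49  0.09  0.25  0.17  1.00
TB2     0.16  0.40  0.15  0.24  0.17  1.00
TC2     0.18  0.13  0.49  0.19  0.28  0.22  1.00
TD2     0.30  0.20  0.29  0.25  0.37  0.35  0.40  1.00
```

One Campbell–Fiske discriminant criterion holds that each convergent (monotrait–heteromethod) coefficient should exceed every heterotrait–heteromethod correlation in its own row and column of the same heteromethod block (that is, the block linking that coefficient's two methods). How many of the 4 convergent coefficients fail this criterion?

1

Convergent coefficients and their comparison sets:
TA (methods 1·2): 0.49 vs {0.16, 0.09, 0.18, 0.25, 0.30, 0.17} → pass.
TB (methods 1·2): 0.40 vs {0.09, 0.16, 0.13, 0.15, 0.20, 0.24} → pass.
TC (methods 1·2): 0.49 vs {0.25, 0.18, 0.15, 0.13, 0.29, 0.19} → pass.
TD (methods 1·2): 0.25 vs {0.17, 0.30, 0.24, 0.20, 0.19, 0.29} → fail.
1 of 4 fail.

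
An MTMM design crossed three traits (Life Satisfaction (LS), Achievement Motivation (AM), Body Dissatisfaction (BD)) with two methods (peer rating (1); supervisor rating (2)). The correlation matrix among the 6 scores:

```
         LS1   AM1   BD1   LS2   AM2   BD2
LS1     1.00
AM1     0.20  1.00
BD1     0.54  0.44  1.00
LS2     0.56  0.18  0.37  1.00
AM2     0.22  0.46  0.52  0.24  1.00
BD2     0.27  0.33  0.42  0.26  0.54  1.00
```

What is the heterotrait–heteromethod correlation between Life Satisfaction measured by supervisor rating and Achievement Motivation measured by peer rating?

0.18

Different traits and methods: r(LS2, AM1) = 0.18.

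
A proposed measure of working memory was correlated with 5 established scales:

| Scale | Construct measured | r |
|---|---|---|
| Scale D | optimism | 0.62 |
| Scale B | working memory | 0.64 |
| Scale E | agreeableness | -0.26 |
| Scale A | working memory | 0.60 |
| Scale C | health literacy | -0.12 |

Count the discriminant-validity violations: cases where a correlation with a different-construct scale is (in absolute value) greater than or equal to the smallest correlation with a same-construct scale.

Convergent (same construct = working memory): Scale B, Scale A.
Smallest convergent = 0.60. Discriminant |r|: 0.62, 0.26, 0.12; count ≥ 0.60 → 1.

1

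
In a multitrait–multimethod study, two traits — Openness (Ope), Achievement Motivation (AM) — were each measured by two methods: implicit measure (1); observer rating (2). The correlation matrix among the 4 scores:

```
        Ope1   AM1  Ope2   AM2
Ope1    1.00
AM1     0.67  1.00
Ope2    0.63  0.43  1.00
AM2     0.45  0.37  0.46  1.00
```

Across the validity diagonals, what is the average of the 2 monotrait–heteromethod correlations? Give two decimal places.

0.50

Convergent values: 0.63, 0.37; mean = 1.00/2 = 0.50.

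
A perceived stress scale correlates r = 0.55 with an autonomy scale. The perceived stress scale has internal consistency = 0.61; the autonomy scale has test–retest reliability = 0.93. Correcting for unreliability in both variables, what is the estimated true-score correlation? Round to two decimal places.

0.73

r_true = r_obs / √(r_xx · r_yy) = 0.55 / √(0.61 × 0.93) = 0.55 / √0.5673 = 0.55 / 0.7532 ≈ 0.73.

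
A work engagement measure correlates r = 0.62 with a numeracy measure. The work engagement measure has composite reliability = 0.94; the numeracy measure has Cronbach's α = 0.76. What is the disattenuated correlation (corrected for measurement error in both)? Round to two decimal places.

r_true = r_obs / √(r_xx · r_yy) = 0.62 / √(0.94 × 0.76) = 0.62 / √0.7144 = 0.62 / 0.8452 ≈ 0.73.

0.73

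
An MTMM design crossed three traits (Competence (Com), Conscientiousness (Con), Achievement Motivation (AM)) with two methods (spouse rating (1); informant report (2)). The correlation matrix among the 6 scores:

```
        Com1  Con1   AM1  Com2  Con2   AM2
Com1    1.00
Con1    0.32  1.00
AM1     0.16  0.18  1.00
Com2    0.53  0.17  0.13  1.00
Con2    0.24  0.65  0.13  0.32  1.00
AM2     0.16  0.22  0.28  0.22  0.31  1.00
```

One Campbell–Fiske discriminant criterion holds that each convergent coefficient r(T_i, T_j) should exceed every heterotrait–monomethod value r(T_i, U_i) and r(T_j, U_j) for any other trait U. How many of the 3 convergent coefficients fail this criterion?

1

Each convergent coefficient versus the relevant comparison correlations:
Com (methods 1·2): 0.53 vs {0.32, 0.32, 0.16, 0.22} → pass.
Con (methods 1·2): 0.65 vs {0.32, 0.32, 0.18, 0.31} → pass.
AM (methods 1·2): 0.28 vs {0.16, 0.22, 0.18, 0.31} → fail.
1 of 3 fail.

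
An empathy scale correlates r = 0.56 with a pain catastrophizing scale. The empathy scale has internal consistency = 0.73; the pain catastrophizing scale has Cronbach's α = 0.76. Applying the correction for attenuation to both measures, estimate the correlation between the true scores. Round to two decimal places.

r_true = r_obs / √(r_xx · r_yy) = 0.56 / √(0.73 × 0.76) = 0.56 / √0.5548 = 0.56 / 0.7448 ≈ 0.75.

0.75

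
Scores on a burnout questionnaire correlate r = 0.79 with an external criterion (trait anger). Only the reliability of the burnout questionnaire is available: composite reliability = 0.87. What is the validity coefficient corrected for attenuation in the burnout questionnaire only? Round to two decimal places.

Single correction: r_c = r_obs / √r_xx = 0.79 / √0.87 = 0.79 / 0.9327 ≈ 0.85.

0.85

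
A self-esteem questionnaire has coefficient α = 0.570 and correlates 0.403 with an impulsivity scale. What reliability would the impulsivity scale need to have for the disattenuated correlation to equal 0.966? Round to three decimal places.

0.305

r_true = r_obs / √(r_xx · r_yy) ⇒ 0.966 = 0.403 / √(0.570 · r_yy).
√(0.570 · r_yy) = 0.403 / 0.966 = 0.4172; 0.570 · r_yy = 0.1741; r_yy = 0.1741 / 0.570 ≈ 0.305.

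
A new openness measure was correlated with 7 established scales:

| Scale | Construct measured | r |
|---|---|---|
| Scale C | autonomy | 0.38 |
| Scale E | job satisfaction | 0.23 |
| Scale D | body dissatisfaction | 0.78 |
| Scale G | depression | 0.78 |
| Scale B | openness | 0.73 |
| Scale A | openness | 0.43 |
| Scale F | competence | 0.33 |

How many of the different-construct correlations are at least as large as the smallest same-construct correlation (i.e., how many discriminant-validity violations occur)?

2

Convergent (same construct = openness): Scale B, Scale A.
Smallest convergent = 0.43. Discriminant values: 0.38, 0.23, 0.78, 0.78, 0.33; count ≥ 0.43 → 2.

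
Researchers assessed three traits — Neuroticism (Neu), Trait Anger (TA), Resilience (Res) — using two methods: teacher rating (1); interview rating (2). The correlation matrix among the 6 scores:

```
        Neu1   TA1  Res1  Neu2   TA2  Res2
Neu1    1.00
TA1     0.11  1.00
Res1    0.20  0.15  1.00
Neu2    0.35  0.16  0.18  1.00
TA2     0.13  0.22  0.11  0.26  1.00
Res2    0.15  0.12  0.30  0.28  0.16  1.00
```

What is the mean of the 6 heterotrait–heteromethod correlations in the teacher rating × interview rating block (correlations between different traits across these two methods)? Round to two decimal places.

0.14

HTHM values (method 1 × method 2): 0.13, 0.15, 0.16, 0.12, 0.18, 0.11; mean = 0.85/6 = 0.14.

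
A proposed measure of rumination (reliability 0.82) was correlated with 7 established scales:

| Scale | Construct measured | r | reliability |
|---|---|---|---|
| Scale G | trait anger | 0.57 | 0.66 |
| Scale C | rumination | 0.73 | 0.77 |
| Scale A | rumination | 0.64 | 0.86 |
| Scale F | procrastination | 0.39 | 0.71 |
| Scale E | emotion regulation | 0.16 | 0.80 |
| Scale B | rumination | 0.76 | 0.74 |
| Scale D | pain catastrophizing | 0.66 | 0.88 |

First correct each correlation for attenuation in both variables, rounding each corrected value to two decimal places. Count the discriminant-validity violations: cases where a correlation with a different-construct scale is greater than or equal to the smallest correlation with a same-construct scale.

Disattenuated r (r / √(r_scale · r_new)):
  Scale G (disc): 0.57 / √(0.66·0.82) = 0.77
  Scale C (conv): 0.73 / √(0.77·0.82) = 0.92
  Scale A (conv): 0.64 / √(0.86·0.82) = 0.76
  Scale F (disc): 0.39 / √(0.71·0.82) = 0.51
  Scale E (disc): 0.16 / √(0.80·0.82) = 0.20
  Scale B (conv): 0.76 / √(0.74·0.82) = 0.98
  Scale D (disc): 0.66 / √(0.88·0.82) = 0.78
Smallest convergent = 0.76. Discriminant values: 0.77, 0.51, 0.20, 0.78; count ≥ 0.76 → 2.

2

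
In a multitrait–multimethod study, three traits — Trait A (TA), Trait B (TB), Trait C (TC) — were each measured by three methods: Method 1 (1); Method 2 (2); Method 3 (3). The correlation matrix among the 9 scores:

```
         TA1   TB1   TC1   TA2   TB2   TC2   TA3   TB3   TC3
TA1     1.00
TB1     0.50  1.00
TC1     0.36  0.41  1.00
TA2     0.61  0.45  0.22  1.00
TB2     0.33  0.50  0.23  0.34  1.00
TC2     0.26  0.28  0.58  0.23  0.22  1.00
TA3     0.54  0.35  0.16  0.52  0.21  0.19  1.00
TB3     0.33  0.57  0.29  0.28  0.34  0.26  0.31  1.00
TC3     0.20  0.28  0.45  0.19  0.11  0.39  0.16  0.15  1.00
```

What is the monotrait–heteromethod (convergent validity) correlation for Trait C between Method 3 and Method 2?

Same trait (TC), different methods: r(TC3, TC2) = 0.39.

0.39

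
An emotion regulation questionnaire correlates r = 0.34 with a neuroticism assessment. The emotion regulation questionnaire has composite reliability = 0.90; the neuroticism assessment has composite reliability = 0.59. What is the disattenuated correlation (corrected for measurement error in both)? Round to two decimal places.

r_true = r_obs / √(r_xx · r_yy) = 0.34 / √(0.90 × 0.59) = 0.34 / √0.5310 = 0.34 / 0.7287 ≈ 0.47.

0.47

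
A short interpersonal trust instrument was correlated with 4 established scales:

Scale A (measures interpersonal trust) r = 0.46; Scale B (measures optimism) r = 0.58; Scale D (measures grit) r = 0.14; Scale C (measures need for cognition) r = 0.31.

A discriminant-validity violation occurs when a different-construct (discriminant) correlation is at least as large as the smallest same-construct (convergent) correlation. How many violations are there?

Convergent (same construct = interpersonal trust): Scale A.
Smallest convergent = 0.46. Discriminant values: 0.58, 0.14, 0.31; count ≥ 0.46 → 1.

1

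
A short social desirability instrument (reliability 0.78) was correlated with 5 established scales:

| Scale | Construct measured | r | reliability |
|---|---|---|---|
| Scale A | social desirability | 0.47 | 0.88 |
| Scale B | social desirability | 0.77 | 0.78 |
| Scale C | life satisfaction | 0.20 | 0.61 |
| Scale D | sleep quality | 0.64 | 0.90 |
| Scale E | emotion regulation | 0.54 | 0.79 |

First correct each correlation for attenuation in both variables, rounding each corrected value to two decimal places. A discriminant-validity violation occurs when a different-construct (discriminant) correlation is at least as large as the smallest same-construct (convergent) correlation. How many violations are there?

2

Disattenuated r (r / √(r_scale · r_new)):
  Scale A (conv): 0.47 / √(0.88·0.78) = 0.57
  Scale B (conv): 0.77 / √(0.78·0.78) = 0.99
  Scale C (disc): 0.20 / √(0.61·0.78) = 0.29
  Scale D (disc): 0.64 / √(0.90·0.78) = 0.76
  Scale E (disc): 0.54 / √(0.79·0.78) = 0.69
Smallest convergent = 0.57. Discriminant values: 0.29, 0.76, 0.69; count ≥ 0.57 → 2.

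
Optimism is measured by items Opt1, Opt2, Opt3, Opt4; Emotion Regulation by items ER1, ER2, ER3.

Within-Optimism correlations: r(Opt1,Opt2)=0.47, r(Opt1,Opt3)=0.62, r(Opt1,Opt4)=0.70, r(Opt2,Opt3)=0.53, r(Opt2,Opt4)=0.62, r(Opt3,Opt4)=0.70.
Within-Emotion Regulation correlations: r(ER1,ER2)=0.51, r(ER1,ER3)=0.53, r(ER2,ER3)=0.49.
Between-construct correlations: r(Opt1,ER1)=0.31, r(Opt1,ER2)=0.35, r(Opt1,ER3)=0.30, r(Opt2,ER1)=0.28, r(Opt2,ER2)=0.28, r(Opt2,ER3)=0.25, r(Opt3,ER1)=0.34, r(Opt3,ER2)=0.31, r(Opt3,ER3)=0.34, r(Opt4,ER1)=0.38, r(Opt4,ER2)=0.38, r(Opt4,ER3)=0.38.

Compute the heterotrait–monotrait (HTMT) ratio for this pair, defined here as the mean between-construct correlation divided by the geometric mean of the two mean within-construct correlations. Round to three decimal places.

0.584

Mean between = 3.90/12 = 0.3250.
Mean within-Opt = 3.64/6 = 0.6067; mean within-ER = 1.53/3 = 0.5100.
Geometric mean = √(0.6067 × 0.5100) = 0.5563.
HTMT = 0.3250 / 0.5563 = 0.584.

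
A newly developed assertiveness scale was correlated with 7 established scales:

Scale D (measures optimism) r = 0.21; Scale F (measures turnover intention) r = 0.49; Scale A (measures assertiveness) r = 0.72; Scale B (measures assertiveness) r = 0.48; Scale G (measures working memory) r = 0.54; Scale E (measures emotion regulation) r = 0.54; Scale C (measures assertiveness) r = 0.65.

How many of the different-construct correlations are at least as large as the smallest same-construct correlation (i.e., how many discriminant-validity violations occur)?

3

Convergent (same construct = assertiveness): Scale A, Scale B, Scale C.
Smallest convergent = 0.48. Discriminant values: 0.21, 0.49, 0.54, 0.54; count ≥ 0.48 → 3.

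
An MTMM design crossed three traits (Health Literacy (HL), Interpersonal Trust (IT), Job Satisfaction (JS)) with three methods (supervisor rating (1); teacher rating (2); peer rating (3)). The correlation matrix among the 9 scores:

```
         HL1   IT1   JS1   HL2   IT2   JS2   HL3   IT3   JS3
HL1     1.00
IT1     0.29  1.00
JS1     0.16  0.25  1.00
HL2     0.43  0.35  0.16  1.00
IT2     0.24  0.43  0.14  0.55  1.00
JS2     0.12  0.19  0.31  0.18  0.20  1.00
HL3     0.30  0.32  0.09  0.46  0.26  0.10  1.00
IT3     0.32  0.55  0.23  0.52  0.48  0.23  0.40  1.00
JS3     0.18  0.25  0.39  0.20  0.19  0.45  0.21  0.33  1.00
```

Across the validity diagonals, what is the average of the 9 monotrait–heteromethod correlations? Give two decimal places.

Convergent values: 0.43, 0.30, 0.46, 0.43, 0.55, 0.48, 0.31, 0.39, 0.45; mean = 3.80/9 = 0.42.

0.42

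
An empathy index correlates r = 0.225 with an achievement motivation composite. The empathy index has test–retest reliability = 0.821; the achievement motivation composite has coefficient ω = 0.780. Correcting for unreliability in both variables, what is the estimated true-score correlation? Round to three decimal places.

0.281

r_true = r_obs / √(r_xx · r_yy) = 0.225 / √(0.821 × 0.780) = 0.225 / √0.640380 = 0.225 / 0.8002 ≈ 0.281.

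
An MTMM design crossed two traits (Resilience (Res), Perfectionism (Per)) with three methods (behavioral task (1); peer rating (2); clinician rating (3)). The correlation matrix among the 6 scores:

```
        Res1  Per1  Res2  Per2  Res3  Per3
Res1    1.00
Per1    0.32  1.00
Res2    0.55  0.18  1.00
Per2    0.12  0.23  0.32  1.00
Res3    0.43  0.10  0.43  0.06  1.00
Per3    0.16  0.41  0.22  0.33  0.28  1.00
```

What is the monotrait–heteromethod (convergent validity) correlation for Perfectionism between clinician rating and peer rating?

Same trait (Per), different methods: r(Per3, Per2) = 0.33.

0.33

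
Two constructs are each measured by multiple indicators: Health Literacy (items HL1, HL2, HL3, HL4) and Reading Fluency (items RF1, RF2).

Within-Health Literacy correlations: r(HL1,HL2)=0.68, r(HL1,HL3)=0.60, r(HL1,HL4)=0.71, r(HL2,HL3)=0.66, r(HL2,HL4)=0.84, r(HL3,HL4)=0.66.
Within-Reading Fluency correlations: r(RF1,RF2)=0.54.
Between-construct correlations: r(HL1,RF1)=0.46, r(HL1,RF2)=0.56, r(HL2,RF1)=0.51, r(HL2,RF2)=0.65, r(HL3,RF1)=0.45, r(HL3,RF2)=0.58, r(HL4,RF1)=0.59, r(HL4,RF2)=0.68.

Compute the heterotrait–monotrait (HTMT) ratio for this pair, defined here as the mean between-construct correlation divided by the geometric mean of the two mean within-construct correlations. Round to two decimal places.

0.92

Mean between = 4.48/8 = 0.5600.
Mean within-HL = 4.15/6 = 0.6917; mean within-RF = 0.54/1 = 0.5400.
Geometric mean = √(0.6917 × 0.5400) = 0.6112.
HTMT = 0.5600 / 0.6112 = 0.92.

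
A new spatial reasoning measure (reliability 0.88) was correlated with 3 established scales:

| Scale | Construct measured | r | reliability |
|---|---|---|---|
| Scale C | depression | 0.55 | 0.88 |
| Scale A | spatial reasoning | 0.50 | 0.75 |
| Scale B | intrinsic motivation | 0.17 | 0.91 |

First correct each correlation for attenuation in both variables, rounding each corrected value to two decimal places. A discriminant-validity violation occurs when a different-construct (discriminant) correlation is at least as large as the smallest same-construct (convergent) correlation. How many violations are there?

1

Disattenuated r (r / √(r_scale · r_new)):
  Scale C (disc): 0.55 / √(0.88·0.88) = 0.63
  Scale A (conv): 0.50 / √(0.75·0.88) = 0.62
  Scale B (disc): 0.17 / √(0.91·0.88) = 0.19
Smallest convergent = 0.62. Discriminant values: 0.63, 0.19; count ≥ 0.62 → 1.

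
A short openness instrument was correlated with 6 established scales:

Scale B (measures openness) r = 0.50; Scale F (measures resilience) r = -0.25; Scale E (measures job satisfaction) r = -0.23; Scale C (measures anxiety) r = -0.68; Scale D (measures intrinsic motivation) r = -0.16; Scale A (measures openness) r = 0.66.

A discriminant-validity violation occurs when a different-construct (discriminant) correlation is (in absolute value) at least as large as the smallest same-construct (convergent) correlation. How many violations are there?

Convergent (same construct = openness): Scale B, Scale A.
Smallest convergent = 0.50. Discriminant |r|: 0.25, 0.23, 0.68, 0.16; count ≥ 0.50 → 1.

1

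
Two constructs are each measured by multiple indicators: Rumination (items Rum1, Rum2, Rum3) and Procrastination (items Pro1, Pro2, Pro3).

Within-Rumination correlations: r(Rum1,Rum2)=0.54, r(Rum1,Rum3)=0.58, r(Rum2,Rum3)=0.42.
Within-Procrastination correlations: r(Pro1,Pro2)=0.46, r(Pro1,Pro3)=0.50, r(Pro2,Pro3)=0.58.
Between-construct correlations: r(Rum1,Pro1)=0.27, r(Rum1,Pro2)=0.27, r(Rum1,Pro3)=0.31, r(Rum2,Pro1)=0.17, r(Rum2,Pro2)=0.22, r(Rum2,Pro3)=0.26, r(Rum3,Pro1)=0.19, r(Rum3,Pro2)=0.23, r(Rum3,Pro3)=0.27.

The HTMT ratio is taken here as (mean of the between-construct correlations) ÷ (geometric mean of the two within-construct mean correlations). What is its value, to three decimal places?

0.474

Mean between = 2.19/9 = 0.2433.
Mean within-Rum = 1.54/3 = 0.5133; mean within-Pro = 1.54/3 = 0.5133.
Geometric mean = √(0.5133 × 0.5133) = 0.5133.
HTMT = 0.2433 / 0.5133 = 0.474.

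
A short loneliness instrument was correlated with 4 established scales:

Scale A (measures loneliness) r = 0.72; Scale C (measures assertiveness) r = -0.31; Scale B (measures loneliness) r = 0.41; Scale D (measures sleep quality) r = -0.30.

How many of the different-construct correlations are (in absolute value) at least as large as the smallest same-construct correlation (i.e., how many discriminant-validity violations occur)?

0

Convergent (same construct = loneliness): Scale A, Scale B.
Smallest convergent = 0.41. Discriminant |r|: 0.31, 0.30; count ≥ 0.41 → 0.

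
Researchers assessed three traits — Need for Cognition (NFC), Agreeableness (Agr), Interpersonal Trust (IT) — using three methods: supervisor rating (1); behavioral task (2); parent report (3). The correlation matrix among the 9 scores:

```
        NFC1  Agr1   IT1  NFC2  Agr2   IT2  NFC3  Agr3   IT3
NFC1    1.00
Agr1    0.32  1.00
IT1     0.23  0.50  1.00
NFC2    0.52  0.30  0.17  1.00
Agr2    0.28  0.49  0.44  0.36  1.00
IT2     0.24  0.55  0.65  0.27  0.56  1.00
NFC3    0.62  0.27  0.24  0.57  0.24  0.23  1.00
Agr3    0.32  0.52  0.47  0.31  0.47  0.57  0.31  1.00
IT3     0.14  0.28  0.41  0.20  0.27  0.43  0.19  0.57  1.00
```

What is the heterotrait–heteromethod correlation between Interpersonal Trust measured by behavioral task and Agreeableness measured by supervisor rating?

0.55

Different traits and methods: r(IT2, Agr1) = 0.55.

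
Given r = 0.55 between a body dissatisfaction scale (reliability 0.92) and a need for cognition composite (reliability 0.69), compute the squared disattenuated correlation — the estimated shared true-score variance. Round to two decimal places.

Disattenuated r = 0.55 / √(0.92 × 0.69) = 0.55 / 0.7967 = 0.6903.
Shared true-score variance = 0.6903² = 0.4765 ≈ 0.48.

0.48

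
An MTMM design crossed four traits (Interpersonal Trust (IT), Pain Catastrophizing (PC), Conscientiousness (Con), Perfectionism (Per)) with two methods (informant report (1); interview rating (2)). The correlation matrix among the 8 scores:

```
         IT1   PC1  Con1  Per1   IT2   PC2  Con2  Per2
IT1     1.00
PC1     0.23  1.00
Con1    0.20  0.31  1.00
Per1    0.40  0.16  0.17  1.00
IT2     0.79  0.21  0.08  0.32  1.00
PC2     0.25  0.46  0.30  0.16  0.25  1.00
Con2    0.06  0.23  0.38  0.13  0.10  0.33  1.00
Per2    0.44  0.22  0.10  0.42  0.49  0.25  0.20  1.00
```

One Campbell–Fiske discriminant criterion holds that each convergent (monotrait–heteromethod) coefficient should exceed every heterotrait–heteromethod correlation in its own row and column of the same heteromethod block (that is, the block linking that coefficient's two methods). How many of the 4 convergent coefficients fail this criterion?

Convergent coefficients and their comparison sets:
IT (methods 1·2): 0.79 vs {0.25, 0.21, 0.06, 0.08, 0.44, 0.32} → pass.
PC (methods 1·2): 0.46 vs {0.21, 0.25, 0.23, 0.30, 0.22, 0.16} → pass.
Con (methods 1·2): 0.38 vs {0.08, 0.06, 0.30, 0.23, 0.10, 0.13} → pass.
Per (methods 1·2): 0.42 vs {0.32, 0.44, 0.16, 0.22, 0.13, 0.10} → fail.
1 of 4 fail.

1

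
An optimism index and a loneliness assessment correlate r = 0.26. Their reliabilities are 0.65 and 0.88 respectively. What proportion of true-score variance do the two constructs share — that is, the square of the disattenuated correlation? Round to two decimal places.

0.12

Disattenuated r = 0.26 / √(0.65 × 0.88) = 0.26 / 0.7563 = 0.3438.
Shared true-score variance = 0.3438² = 0.1182 ≈ 0.12.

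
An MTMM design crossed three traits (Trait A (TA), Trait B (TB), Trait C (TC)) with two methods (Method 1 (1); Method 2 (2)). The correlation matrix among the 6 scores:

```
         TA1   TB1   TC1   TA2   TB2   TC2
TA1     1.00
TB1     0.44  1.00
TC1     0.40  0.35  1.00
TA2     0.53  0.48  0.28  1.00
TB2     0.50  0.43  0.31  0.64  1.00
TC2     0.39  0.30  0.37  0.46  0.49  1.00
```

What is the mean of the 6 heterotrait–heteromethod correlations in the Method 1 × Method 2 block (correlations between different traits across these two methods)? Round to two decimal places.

HTHM values (method 1 × method 2): 0.50, 0.39, 0.48, 0.30, 0.28, 0.31; mean = 2.26/6 = 0.38.

0.38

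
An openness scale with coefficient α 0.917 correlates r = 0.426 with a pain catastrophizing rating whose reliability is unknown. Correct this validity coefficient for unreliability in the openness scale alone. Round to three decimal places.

Single correction: r_c = r_obs / √r_xx = 0.426 / √0.917 = 0.426 / 0.9576 ≈ 0.445.

0.445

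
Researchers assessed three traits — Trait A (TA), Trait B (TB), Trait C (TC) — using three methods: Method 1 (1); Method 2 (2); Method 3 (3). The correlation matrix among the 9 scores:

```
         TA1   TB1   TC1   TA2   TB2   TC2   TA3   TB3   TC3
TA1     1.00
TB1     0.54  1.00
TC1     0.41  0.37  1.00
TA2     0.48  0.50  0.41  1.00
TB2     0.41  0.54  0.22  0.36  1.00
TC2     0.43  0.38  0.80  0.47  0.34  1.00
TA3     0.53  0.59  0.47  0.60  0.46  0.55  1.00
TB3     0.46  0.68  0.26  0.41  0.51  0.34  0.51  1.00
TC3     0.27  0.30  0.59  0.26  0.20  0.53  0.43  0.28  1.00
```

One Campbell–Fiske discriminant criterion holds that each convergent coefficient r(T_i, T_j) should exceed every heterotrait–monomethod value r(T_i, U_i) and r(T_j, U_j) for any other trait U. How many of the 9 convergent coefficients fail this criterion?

Convergent coefficients and their comparison sets:
TA (methods 1·2): 0.48 vs {0.54, 0.36, 0.41, 0.47} → fail.
TA (methods 1·3): 0.53 vs {0.54, 0.51, 0.41, 0.43} → fail.
TA (methods 2·3): 0.60 vs {0.36, 0.51, 0.47, 0.43} → pass.
TB (methods 1·2): 0.54 vs {0.54, 0.36, 0.37, 0.34} → fail.
TB (methods 1·3): 0.68 vs {0.54, 0.51, 0.37, 0.28} → pass.
TB (methods 2·3): 0.51 vs {0.36, 0.51, 0.34, 0.28} → fail.
TC (methods 1·2): 0.80 vs {0.41, 0.47, 0.37, 0.34} → pass.
TC (methods 1·3): 0.59 vs {0.41, 0.43, 0.37, 0.28} → pass.
TC (methods 2·3): 0.53 vs {0.47, 0.43, 0.34, 0.28} → pass.
4 of 9 fail.

4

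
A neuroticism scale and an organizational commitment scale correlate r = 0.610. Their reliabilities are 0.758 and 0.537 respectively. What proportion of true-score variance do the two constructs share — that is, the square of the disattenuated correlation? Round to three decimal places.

Disattenuated r = 0.610 / √(0.758 × 0.537) = 0.610 / 0.6380 = 0.9561.
Shared true-score variance = 0.9561² = 0.9141 ≈ 0.914.

0.914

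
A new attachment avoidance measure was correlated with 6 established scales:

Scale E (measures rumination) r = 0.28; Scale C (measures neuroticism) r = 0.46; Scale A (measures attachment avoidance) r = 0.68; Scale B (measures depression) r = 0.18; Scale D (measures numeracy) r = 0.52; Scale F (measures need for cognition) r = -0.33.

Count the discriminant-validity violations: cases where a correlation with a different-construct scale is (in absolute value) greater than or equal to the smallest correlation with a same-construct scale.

0

Convergent (same construct = attachment avoidance): Scale A.
Smallest convergent = 0.68. Discriminant |r|: 0.28, 0.46, 0.18, 0.52, 0.33; count ≥ 0.68 → 0.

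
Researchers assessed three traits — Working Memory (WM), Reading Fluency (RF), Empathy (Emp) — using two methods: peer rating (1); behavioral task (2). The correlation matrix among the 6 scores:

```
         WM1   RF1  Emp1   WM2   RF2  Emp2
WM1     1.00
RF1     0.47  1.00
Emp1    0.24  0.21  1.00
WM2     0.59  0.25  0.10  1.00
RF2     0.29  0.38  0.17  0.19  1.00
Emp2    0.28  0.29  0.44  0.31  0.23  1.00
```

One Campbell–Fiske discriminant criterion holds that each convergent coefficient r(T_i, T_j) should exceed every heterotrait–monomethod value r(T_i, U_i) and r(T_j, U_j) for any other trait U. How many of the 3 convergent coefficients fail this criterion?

Each convergent coefficient versus the relevant comparison correlations:
WM (methods 1·2): 0.59 vs {0.47, 0.19, 0.24, 0.31} → pass.
RF (methods 1·2): 0.38 vs {0.47, 0.19, 0.21, 0.23} → fail.
Emp (methods 1·2): 0.44 vs {0.24, 0.31, 0.21, 0.23} → pass.
1 of 3 fail.

1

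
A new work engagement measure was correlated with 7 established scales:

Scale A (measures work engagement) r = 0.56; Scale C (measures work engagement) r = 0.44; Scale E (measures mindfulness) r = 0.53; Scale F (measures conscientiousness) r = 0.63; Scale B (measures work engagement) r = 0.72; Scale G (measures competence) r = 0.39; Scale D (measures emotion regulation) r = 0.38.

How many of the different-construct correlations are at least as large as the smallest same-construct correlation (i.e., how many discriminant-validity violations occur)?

2

Convergent (same construct = work engagement): Scale A, Scale C, Scale B.
Smallest convergent = 0.44. Discriminant values: 0.53, 0.63, 0.39, 0.38; count ≥ 0.44 → 2.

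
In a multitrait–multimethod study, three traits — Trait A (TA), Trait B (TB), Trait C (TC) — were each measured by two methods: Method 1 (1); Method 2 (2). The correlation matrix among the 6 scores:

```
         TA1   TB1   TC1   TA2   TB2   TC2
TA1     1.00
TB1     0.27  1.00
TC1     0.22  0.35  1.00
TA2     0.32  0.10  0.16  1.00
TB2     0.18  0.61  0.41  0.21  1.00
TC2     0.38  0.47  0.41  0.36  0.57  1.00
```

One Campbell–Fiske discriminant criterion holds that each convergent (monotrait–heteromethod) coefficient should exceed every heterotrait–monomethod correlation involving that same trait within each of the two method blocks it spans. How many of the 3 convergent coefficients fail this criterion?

2

Convergent coefficients and their comparison sets:
TA (methods 1·2): 0.32 vs {0.27, 0.21, 0.22, 0.36} → fail.
TB (methods 1·2): 0.61 vs {0.27, 0.21, 0.35, 0.57} → pass.
TC (methods 1·2): 0.41 vs {0.22, 0.36, 0.35, 0.57} → fail.
2 of 3 fail.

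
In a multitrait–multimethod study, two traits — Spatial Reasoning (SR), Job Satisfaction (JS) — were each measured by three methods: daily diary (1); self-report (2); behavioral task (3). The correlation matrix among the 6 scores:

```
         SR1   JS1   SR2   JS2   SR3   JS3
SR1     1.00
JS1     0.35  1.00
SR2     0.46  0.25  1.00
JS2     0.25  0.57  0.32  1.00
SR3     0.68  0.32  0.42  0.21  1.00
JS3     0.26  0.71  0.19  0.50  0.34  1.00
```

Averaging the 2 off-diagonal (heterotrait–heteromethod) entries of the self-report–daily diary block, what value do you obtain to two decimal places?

HTHM values (method 2 × method 1): 0.25, 0.25; mean = 0.50/2 = 0.25.

0.25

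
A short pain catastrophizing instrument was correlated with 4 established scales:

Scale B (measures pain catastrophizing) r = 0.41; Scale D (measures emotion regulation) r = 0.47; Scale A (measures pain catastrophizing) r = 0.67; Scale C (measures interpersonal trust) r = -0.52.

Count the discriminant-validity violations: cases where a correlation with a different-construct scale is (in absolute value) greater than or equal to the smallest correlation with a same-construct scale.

2

Convergent (same construct = pain catastrophizing): Scale B, Scale A.
Smallest convergent = 0.41. Discriminant |r|: 0.47, 0.52; count ≥ 0.41 → 2.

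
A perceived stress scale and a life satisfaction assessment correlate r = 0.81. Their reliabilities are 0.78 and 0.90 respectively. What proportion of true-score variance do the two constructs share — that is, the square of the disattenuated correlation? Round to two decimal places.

Disattenuated r = 0.81 / √(0.78 × 0.90) = 0.81 / 0.8379 = 0.9667.
Shared true-score variance = 0.9667² = 0.9345 ≈ 0.93.

0.93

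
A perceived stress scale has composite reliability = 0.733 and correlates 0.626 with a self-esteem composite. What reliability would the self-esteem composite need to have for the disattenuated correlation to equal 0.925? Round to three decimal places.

0.625

r_true = r_obs / √(r_xx · r_yy) ⇒ 0.925 = 0.626 / √(0.733 · r_yy).
√(0.733 · r_yy) = 0.626 / 0.925 = 0.6768; 0.733 · r_yy = 0.4581; r_yy = 0.4581 / 0.733 ≈ 0.625.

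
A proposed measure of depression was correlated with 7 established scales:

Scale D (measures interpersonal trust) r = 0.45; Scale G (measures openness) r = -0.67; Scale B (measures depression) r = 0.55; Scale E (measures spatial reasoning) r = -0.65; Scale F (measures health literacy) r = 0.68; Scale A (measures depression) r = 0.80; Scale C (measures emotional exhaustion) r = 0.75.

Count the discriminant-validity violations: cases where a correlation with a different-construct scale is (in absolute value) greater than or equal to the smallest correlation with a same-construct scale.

4

Convergent (same construct = depression): Scale B, Scale A.
Smallest convergent = 0.55. Discriminant |r|: 0.45, 0.67, 0.65, 0.68, 0.75; count ≥ 0.55 → 4.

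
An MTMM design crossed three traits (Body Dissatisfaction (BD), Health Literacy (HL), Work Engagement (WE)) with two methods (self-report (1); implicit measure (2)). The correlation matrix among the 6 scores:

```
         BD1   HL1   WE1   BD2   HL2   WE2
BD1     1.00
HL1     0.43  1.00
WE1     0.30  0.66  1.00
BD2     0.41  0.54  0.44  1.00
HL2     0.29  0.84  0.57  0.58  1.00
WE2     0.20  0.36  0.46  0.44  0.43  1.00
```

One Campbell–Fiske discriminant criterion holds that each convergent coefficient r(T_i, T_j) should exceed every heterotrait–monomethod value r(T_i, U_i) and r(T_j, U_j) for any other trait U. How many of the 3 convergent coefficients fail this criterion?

2

Checking each validity diagonal entry against its comparison values:
BD (methods 1·2): 0.41 vs {0.43, 0.58, 0.30, 0.44} → fail.
HL (methods 1·2): 0.84 vs {0.43, 0.58, 0.66, 0.43} → pass.
WE (methods 1·2): 0.46 vs {0.30, 0.44, 0.66, 0.43} → fail.
2 of 3 fail.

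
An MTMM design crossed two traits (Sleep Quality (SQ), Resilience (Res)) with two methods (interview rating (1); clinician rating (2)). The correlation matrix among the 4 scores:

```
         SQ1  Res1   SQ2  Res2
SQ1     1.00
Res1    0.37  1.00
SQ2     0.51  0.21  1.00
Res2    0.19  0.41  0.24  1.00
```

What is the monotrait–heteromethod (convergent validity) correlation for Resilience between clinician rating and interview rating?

Same trait (Res), different methods: r(Res2, Res1) = 0.41.

0.41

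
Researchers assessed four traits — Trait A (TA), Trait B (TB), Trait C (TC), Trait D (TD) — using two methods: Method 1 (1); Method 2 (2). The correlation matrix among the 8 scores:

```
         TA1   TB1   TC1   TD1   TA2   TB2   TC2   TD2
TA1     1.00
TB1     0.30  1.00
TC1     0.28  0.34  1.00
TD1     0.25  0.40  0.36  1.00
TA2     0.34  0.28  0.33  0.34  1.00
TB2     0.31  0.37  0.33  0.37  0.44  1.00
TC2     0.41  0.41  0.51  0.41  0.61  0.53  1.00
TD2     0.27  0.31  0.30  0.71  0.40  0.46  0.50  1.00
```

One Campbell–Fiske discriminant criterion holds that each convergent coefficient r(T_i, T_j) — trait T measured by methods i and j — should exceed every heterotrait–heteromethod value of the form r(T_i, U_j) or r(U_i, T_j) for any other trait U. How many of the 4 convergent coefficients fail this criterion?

2

Convergent coefficients and their comparison sets:
TA (methods 1·2): 0.34 vs {0.31, 0.28, 0.41, 0.33, 0.27, 0.34} → fail.
TB (methods 1·2): 0.37 vs {0.28, 0.31, 0.41, 0.33, 0.31, 0.37} → fail.
TC (methods 1·2): 0.51 vs {0.33, 0.41, 0.33, 0.41, 0.30, 0.41} → pass.
TD (methods 1·2): 0.71 vs {0.34, 0.27, 0.37, 0.31, 0.41, 0.30} → pass.
2 of 4 fail.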